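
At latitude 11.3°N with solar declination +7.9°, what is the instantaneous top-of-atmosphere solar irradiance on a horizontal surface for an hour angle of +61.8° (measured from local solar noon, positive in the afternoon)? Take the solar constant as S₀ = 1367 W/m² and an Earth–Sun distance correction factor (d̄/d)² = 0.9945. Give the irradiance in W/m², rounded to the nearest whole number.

661 W/m²

cos θ_z = sin φ sin δ + cos φ cos δ cos H = (0.1959)(0.1374) + (0.9806)(0.9905)(0.4726) = 0.4859.
Top-of-atmosphere irradiance = S₀ (d̄/d)² cos θ_z = 1367 × 0.9945 × 0.4859 = 660.57 W/m².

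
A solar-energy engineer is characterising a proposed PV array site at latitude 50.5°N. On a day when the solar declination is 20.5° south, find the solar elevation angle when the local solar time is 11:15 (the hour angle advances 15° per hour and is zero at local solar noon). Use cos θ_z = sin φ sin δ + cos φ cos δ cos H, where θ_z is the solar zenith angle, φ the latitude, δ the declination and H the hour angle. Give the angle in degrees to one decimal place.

Hour angle H = 15° × (11.25 − 12) = -11.25°.
With φ = 50.5°, δ = -20.5°, H = -11.25°: sin φ sin δ = -0.2702, cos φ cos δ cos H = 0.5843, so cos θ_z = 0.3141.
θ_z = arccos(0.3141) = 71.69°, so the elevation is 90° − 71.69° = 18.31°.

18.3°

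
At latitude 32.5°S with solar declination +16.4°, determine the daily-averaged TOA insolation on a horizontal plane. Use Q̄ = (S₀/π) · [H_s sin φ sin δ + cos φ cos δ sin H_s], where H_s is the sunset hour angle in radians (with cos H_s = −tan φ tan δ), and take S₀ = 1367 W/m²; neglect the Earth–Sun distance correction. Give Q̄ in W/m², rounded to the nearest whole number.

255 W/m²

The sunset hour angle satisfies cos H_s = −tan φ tan δ = 0.1875, giving H_s = 79.19°. In radians, H_s = 1.3821.
H_s sin φ sin δ = 1.3821 × -0.5373 × 0.2823 = -0.2096.
cos φ cos δ sin H_s = 0.8434 × 0.9593 × 0.9822 = 0.7947.
Q̄ = (1367/π) × (-0.2096 + 0.7947) = 435.13 × 0.5851 = 254.59 W/m².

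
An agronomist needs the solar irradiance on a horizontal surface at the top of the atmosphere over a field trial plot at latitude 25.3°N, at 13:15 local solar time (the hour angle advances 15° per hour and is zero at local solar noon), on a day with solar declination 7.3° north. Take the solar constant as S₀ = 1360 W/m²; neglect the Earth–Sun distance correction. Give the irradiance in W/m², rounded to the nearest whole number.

Hour angle H = 15° × (13.25 − 12) = 18.75°.
cos θ_z = sin φ sin δ + cos φ cos δ cos H = (0.4274)(0.1271) + (0.9041)(0.9919)(0.9469) = 0.9035.
Top-of-atmosphere irradiance = S₀ cos θ_z = 1360 × 0.9035 = 1228.76 W/m².

1229 W/m²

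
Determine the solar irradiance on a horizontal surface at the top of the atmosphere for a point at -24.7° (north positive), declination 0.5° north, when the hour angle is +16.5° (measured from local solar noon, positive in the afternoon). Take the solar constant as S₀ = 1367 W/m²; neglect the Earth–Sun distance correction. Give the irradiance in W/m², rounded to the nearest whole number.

1186 W/m²

cos θ_z = sin(-24.7°) sin(0.5°) + cos(-24.7°) cos(0.5°) cos(16.50°) = -0.0036 + 0.8711 = 0.8675.
Top-of-atmosphere irradiance = S₀ cos θ_z = 1367 × 0.8675 = 1185.87 W/m².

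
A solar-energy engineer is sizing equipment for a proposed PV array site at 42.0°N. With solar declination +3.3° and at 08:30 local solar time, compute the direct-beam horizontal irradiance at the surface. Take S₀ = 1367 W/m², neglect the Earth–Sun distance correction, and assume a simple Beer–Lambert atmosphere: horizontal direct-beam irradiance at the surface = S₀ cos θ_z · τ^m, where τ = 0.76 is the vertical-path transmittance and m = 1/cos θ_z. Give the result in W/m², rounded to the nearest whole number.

Hour angle H = 15° × (8.5 − 12) = -52.50°.
With φ = 42.0°, δ = 3.3°, H = -52.50°: sin φ sin δ = 0.0385, cos φ cos δ cos H = 0.4516, so cos θ_z = 0.4901.
Air mass m = 1/cos θ_z = 1/0.4901 = 2.040; τ^m = 0.76^2.040 = 0.5713.
Surface direct beam = 1367 × 0.4901 × 0.5713 = 382.75 W/m².

383 W/m²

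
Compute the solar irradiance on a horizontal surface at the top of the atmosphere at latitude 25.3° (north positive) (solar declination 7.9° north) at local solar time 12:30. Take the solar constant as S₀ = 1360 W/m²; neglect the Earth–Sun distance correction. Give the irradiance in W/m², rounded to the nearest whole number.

Hour angle H = 15° × (12.5 − 12) = 7.50°.
With φ = 25.3°, δ = 7.9°, H = 7.50°: sin φ sin δ = 0.0587, cos φ cos δ cos H = 0.8878, so cos θ_z = 0.9465.
Top-of-atmosphere irradiance = S₀ cos θ_z = 1360 × 0.9465 = 1287.24 W/m².

1287 W/m²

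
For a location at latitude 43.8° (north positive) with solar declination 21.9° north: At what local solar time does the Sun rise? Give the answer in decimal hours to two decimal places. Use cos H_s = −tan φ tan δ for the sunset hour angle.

4.49 h

cos H_s = −tan(43.8°) · tan(21.9°) = -0.3855, so H_s = arccos(-0.3855) = 112.67°.
Sunrise is at 12 − H_s/15 = 12 − 7.511 = 4.489 h local solar time.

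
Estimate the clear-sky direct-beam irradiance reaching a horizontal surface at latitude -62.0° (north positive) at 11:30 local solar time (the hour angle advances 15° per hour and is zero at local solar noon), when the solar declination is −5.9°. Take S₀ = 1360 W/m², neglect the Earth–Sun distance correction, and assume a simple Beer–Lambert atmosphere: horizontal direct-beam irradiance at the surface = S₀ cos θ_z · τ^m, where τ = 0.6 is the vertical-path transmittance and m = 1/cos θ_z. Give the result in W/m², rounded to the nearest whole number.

299 W/m²

Hour angle H = 15° × (11.5 − 12) = -7.50°.
With φ = -62.0°, δ = -5.9°, H = -7.50°: sin φ sin δ = 0.0908, cos φ cos δ cos H = 0.4630, so cos θ_z = 0.5538.
Air mass m = 1/cos θ_z = 1/0.5538 = 1.806; τ^m = 0.6^1.806 = 0.3975.
Surface direct beam = 1360 × 0.5538 × 0.3975 = 299.38 W/m².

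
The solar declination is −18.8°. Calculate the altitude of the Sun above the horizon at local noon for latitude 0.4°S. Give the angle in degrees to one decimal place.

71.6°

At local solar noon the hour angle is zero, so the elevation is 90° − |φ − δ| = 90° − |-0.4° − (-18.8°)| = 90° − 18.4° = 71.6°.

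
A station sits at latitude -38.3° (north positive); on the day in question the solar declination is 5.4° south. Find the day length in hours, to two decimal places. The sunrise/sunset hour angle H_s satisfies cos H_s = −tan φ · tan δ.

12.57 hours

−tan φ tan δ = −(-0.7898)(-0.0945) = -0.0746; H_s = arccos(-0.0746) = 94.28°.
Day length = 2 H_s / 15° h⁻¹ = 188.56° / 15 = 12.571 h.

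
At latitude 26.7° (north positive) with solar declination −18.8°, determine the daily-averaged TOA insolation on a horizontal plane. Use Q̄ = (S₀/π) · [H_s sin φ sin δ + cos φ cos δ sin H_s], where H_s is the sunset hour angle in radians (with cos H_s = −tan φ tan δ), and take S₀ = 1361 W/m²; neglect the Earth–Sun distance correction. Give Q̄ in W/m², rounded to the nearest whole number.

273 W/m²

cos H_s = −tan(26.7°) · tan(-18.8°) = 0.1712, so H_s = arccos(0.1712) = 80.14°. In radians, H_s = 1.3987.
H_s sin φ sin δ = 1.3987 × 0.4493 × -0.3223 = -0.2025.
cos φ cos δ sin H_s = 0.8934 × 0.9466 × 0.9852 = 0.8332.
Q̄ = (1361/π) × (-0.2025 + 0.8332) = 433.22 × 0.6307 = 273.23 W/m².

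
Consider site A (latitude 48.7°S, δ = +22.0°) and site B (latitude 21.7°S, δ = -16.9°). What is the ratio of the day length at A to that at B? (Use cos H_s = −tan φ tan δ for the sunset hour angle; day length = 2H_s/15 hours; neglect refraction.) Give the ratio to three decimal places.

A: H_s = arccos(−tan -48.7° · tan 22.0°) = 62.62°, so 2H_s/15 = 8.3493 h.
B: H_s = arccos(−tan -21.7° · tan -16.9°) = 96.94°, so 2H_s/15 = 12.9253 h.
Ratio A/B = 8.3493 / 12.9253 = 0.6460.

0.646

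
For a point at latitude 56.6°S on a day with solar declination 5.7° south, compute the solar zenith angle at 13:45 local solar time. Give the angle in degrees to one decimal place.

55.0°

Hour angle H = 15° × (13.75 − 12) = 26.25°.
With φ = -56.6°, δ = -5.7°, H = 26.25°: sin φ sin δ = 0.0829, cos φ cos δ cos H = 0.4913, so cos θ_z = 0.5742.
θ_z = arccos(0.5742) = 54.96°.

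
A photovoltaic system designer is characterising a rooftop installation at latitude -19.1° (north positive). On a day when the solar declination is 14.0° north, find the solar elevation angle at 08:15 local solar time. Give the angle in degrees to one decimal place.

25.5°

Hour angle H = 15° × (8.25 − 12) = -56.25°.
cos θ_z = sin(-19.1°) sin(14.0°) + cos(-19.1°) cos(14.0°) cos(-56.25°) = -0.0792 + 0.5094 = 0.4302.
θ_z = arccos(0.4302) = 64.52°, so the elevation is 90° − 64.52° = 25.48°.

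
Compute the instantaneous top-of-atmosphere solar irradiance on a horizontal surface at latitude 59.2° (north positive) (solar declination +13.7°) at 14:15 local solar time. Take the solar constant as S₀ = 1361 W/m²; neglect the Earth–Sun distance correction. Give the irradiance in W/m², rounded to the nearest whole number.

Hour angle H = 15° × (14.25 − 12) = 33.75°.
cos θ_z = sin(59.2°) sin(13.7°) + cos(59.2°) cos(13.7°) cos(33.75°) = 0.2034 + 0.4136 = 0.6170.
Top-of-atmosphere irradiance = S₀ cos θ_z = 1361 × 0.6170 = 839.74 W/m².

840 W/m²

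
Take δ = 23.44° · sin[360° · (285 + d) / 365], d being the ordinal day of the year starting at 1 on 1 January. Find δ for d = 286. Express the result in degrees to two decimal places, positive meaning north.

-9.23°

360 × (285 + 286) / 365 = 563.178°; sin(563.178°) = -0.3936.
δ = 23.44 × -0.3936 = -9.226° ≈ -9.23°.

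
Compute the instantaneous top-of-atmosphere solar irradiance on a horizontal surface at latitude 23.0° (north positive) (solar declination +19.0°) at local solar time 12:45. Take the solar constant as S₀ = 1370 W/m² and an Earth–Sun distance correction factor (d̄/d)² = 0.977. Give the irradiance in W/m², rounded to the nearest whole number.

1313 W/m²

Hour angle H = 15° × (12.75 − 12) = 11.25°.
cos θ_z = sin(23.0°) sin(19.0°) + cos(23.0°) cos(19.0°) cos(11.25°) = 0.1272 + 0.8536 = 0.9808.
Top-of-atmosphere irradiance = S₀ (d̄/d)² cos θ_z = 1370 × 0.977 × 0.9808 = 1312.79 W/m².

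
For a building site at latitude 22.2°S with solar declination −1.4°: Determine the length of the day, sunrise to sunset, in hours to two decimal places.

12.08 hours

cos H_s = −tan(-22.2°) · tan(-1.4°) = -0.0100, so H_s = arccos(-0.0100) = 90.57°.
Day length = 2 H_s / 15° h⁻¹ = 181.14° / 15 = 12.076 h.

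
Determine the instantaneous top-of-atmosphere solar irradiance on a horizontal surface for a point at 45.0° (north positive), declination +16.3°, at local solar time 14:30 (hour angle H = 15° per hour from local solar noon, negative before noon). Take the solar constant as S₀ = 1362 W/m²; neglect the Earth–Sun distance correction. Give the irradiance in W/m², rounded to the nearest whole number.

1004 W/m²

Hour angle H = 15° × (14.5 − 12) = 37.50°.
cos θ_z = sin(45.0°) sin(16.3°) + cos(45.0°) cos(16.3°) cos(37.50°) = 0.1985 + 0.5384 = 0.7369.
Top-of-atmosphere irradiance = S₀ cos θ_z = 1362 × 0.7369 = 1003.66 W/m².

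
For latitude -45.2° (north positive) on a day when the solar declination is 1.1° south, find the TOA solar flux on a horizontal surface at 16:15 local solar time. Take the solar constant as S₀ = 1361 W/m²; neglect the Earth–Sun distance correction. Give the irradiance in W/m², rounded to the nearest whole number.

443 W/m²

Hour angle H = 15° × (16.25 − 12) = 63.75°.
cos θ_z = sin φ sin δ + cos φ cos δ cos H = (-0.7096)(-0.0192) + (0.7046)(0.9998)(0.4423) = 0.3252.
Top-of-atmosphere irradiance = S₀ cos θ_z = 1361 × 0.3252 = 442.60 W/m².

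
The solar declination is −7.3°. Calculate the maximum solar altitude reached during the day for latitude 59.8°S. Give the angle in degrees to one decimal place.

37.5°

At local solar noon the hour angle is zero, so the elevation is 90° − |φ − δ| = 90° − |-59.8° − (-7.3°)| = 90° − 52.5° = 37.5°.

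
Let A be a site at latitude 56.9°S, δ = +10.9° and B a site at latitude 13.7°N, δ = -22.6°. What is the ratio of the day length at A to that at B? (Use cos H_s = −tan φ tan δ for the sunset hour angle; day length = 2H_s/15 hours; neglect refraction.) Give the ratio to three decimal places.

A: H_s = arccos(−tan -56.9° · tan 10.9°) = 72.82°, so 2H_s/15 = 9.7093 h.
B: H_s = arccos(−tan 13.7° · tan -22.6°) = 84.18°, so 2H_s/15 = 11.2240 h.
Ratio A/B = 9.7093 / 11.2240 = 0.8650.

0.865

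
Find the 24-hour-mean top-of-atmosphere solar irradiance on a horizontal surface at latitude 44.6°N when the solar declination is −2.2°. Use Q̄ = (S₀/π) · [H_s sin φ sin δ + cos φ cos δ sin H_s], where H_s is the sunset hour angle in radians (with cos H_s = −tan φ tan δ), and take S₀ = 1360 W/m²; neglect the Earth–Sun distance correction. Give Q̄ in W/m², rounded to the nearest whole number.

290 W/m²

−tan φ tan δ = −(0.9861)(-0.0384) = 0.0379; H_s = arccos(0.0379) = 87.83°. In radians, H_s = 1.5329.
H_s sin φ sin δ = 1.5329 × 0.7022 × -0.0384 = -0.0413.
cos φ cos δ sin H_s = 0.7120 × 0.9993 × 0.9993 = 0.7110.
Q̄ = (1360/π) × (-0.0413 + 0.7110) = 432.90 × 0.6697 = 289.91 W/m².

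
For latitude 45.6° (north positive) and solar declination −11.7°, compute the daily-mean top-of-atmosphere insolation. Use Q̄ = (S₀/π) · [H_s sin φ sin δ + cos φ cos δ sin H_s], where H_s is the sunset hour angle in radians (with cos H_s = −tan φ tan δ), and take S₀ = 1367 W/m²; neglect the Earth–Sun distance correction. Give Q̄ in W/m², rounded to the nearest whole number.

206 W/m²

cos H_s = −tan(45.6°) · tan(-11.7°) = 0.2115, so H_s = arccos(0.2115) = 77.79°. In radians, H_s = 1.3577.
H_s sin φ sin δ = 1.3577 × 0.7145 × -0.2028 = -0.1967.
cos φ cos δ sin H_s = 0.6997 × 0.9792 × 0.9774 = 0.6697.
Q̄ = (1367/π) × (-0.1967 + 0.6697) = 435.13 × 0.4730 = 205.82 W/m².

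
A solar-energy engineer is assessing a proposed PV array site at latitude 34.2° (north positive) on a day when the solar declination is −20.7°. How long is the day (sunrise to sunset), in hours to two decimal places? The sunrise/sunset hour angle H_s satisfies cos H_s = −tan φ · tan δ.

10.02 hours

cos H_s = −tan(34.2°) · tan(-20.7°) = 0.2568, so H_s = arccos(0.2568) = 75.12°.
Day length = 2 H_s / 15° h⁻¹ = 150.24° / 15 = 10.016 h.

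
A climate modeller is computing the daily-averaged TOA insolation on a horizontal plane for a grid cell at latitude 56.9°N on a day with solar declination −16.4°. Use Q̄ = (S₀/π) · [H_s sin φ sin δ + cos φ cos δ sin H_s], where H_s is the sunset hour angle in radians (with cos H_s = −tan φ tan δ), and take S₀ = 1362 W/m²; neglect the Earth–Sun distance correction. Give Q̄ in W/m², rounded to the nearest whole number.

90 W/m²

The sunset hour angle satisfies cos H_s = −tan φ tan δ = 0.4515, giving H_s = 63.16°. In radians, H_s = 1.1023.
H_s sin φ sin δ = 1.1023 × 0.8377 × -0.2823 = -0.2607.
cos φ cos δ sin H_s = 0.5461 × 0.9593 × 0.8922 = 0.4674.
Q̄ = (1362/π) × (-0.2607 + 0.4674) = 433.54 × 0.2067 = 89.61 W/m².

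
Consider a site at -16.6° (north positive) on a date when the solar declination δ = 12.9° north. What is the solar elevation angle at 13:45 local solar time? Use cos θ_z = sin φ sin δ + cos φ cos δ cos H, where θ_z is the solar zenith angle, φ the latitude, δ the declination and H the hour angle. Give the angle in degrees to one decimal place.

Hour angle H = 15° × (13.75 − 12) = 26.25°.
cos θ_z = sin φ sin δ + cos φ cos δ cos H = (-0.2857)(0.2233) + (0.9583)(0.9748)(0.8969) = 0.7740.
θ_z = arccos(0.7740) = 39.29°, so the elevation is 90° − 39.29° = 50.71°.

50.7°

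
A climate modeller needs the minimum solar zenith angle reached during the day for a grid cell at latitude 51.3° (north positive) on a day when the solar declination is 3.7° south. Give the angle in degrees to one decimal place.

At local solar noon the hour angle is zero, so the zenith angle is |φ − δ| = |51.3° − (-3.7°)| = 55.0°.

55.0°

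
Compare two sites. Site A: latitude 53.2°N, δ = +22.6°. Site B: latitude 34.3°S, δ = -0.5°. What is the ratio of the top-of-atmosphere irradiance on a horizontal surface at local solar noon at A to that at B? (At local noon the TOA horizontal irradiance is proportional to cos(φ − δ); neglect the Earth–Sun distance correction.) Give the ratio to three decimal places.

A: cos θ_z = cos(53.2° − (22.6°)) = 0.8607.
B: cos θ_z = cos(-34.3° − (-0.5°)) = 0.8310.
Ratio A/B = 0.8607 / 0.8310 = 1.0357.

1.036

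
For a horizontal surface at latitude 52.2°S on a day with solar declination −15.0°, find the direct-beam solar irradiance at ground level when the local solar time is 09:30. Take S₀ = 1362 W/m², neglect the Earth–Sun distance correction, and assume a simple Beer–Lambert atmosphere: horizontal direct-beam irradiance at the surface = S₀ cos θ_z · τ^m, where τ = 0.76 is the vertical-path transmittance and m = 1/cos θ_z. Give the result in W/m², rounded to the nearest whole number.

611 W/m²

Hour angle H = 15° × (9.5 − 12) = -37.50°.
cos θ_z = sin(-52.2°) sin(-15.0°) + cos(-52.2°) cos(-15.0°) cos(-37.50°) = 0.2045 + 0.4697 = 0.6742.
Air mass m = 1/cos θ_z = 1/0.6742 = 1.483; τ^m = 0.76^1.483 = 0.6657.
Surface direct beam = 1362 × 0.6742 × 0.6657 = 611.29 W/m².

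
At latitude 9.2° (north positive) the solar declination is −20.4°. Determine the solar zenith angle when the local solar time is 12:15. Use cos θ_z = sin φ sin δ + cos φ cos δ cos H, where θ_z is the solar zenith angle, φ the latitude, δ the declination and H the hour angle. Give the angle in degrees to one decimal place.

29.8°

Hour angle H = 15° × (12.25 − 12) = 3.75°.
cos θ_z = sin(9.2°) sin(-20.4°) + cos(9.2°) cos(-20.4°) cos(3.75°) = -0.0557 + 0.9232 = 0.8675.
θ_z = arccos(0.8675) = 29.83°.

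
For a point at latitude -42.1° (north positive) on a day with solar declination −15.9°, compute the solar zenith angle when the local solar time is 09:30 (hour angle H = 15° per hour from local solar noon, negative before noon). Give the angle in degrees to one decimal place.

Hour angle H = 15° × (9.5 − 12) = -37.50°.
cos θ_z = sin(-42.1°) sin(-15.9°) + cos(-42.1°) cos(-15.9°) cos(-37.50°) = 0.1837 + 0.5661 = 0.7498.
θ_z = arccos(0.7498) = 41.43°.

41.4°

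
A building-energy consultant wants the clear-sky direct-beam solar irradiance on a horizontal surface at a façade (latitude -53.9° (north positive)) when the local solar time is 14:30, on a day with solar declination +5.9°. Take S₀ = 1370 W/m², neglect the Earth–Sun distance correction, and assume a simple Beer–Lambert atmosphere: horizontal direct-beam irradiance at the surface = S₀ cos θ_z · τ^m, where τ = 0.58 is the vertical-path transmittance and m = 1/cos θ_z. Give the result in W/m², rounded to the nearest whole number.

126 W/m²

Hour angle H = 15° × (14.5 − 12) = 37.50°.
With φ = -53.9°, δ = 5.9°, H = 37.50°: sin φ sin δ = -0.0831, cos φ cos δ cos H = 0.4650, so cos θ_z = 0.3819.
Air mass m = 1/cos θ_z = 1/0.3819 = 2.618; τ^m = 0.58^2.618 = 0.2402.
Surface direct beam = 1370 × 0.3819 × 0.2402 = 125.67 W/m².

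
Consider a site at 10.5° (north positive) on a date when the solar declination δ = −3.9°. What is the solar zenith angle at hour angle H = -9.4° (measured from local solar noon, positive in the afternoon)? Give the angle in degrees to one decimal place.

cos θ_z = sin(10.5°) sin(-3.9°) + cos(10.5°) cos(-3.9°) cos(-9.40°) = -0.0124 + 0.9678 = 0.9554.
θ_z = arccos(0.9554) = 17.18°.

17.2°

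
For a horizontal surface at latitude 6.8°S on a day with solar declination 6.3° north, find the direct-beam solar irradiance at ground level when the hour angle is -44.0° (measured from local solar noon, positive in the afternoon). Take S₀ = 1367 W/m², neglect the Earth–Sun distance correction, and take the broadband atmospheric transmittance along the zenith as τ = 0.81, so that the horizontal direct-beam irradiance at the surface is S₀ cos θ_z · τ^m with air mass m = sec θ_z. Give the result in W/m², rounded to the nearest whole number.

704 W/m²

cos θ_z = sin φ sin δ + cos φ cos δ cos H = (-0.1184)(0.1097) + (0.9930)(0.9940)(0.7193) = 0.6970.
Air mass m = 1/cos θ_z = 1/0.6970 = 1.435; τ^m = 0.81^1.435 = 0.7391.
Surface direct beam = 1367 × 0.6970 × 0.7391 = 704.21 W/m².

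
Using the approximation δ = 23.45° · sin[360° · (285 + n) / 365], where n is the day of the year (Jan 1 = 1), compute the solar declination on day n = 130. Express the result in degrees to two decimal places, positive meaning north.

+17.78°

360 × (285 + 130) / 365 = 409.315°; sin(409.315°) = 0.7583.
δ = 23.45 × 0.7583 = 17.782° ≈ +17.78°.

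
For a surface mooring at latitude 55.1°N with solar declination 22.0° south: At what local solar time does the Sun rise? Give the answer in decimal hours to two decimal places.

8.36 h

−tan φ tan δ = −(1.4335)(-0.4040) = 0.5791; H_s = arccos(0.5791) = 54.61°.
Sunrise is at 12 − H_s/15 = 12 − 3.641 = 8.359 h local solar time.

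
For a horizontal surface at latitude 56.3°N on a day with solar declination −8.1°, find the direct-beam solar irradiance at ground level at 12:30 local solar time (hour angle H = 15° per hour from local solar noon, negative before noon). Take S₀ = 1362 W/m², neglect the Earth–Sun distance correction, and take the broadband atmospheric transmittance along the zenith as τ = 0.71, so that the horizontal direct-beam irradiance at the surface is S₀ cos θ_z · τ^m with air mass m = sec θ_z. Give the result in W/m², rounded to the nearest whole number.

261 W/m²

Hour angle H = 15° × (12.5 − 12) = 7.50°.
With φ = 56.3°, δ = -8.1°, H = 7.50°: sin φ sin δ = -0.1172, cos φ cos δ cos H = 0.5446, so cos θ_z = 0.4274.
Air mass m = 1/cos θ_z = 1/0.4274 = 2.340; τ^m = 0.71^2.340 = 0.4487.
Surface direct beam = 1362 × 0.4274 × 0.4487 = 261.20 W/m².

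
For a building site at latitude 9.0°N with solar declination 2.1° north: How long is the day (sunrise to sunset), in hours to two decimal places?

The sunset hour angle satisfies cos H_s = −tan φ tan δ = -0.0058, giving H_s = 90.33°.
Day length = 2 H_s / 15° h⁻¹ = 180.66° / 15 = 12.044 h.

12.04 hours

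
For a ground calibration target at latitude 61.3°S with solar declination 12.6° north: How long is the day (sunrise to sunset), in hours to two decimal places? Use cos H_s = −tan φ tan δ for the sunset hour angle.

The sunset hour angle satisfies cos H_s = −tan φ tan δ = 0.4083, giving H_s = 65.90°.
Day length = 2 H_s / 15° h⁻¹ = 131.80° / 15 = 8.787 h.

8.79 hours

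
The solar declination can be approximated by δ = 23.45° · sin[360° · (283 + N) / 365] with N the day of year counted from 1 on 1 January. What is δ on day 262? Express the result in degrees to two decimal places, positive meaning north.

+1.01°

360 × (283 + 262) / 365 = 537.534°; sin(537.534°) = 0.0430.
δ = 23.45 × 0.0430 = 1.008° ≈ +1.01°.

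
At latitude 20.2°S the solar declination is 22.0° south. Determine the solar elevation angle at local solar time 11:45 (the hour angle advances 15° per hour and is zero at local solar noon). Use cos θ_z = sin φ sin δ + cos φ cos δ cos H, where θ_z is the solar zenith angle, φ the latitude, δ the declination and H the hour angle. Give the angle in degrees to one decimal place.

86.1°

Hour angle H = 15° × (11.75 − 12) = -3.75°.
With φ = -20.2°, δ = -22.0°, H = -3.75°: sin φ sin δ = 0.1294, cos φ cos δ cos H = 0.8683, so cos θ_z = 0.9977.
θ_z = arccos(0.9977) = 3.89°, so the elevation is 90° − 3.89° = 86.11°.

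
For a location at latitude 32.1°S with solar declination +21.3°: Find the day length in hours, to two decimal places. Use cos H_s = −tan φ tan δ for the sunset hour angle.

The sunset hour angle satisfies cos H_s = −tan φ tan δ = 0.2446, giving H_s = 75.84°.
Day length = 2 H_s / 15° h⁻¹ = 151.68° / 15 = 10.112 h.

10.11 hours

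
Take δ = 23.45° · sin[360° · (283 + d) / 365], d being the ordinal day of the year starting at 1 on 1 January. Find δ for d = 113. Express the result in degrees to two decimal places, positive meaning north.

+11.93°

360 × (283 + 113) / 365 = 390.575°; sin(390.575°) = 0.5087.
δ = 23.45 × 0.5087 = 11.929° ≈ +11.93°.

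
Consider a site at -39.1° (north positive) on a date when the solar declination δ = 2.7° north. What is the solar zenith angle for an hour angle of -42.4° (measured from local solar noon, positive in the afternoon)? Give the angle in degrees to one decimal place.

57.1°

With φ = -39.1°, δ = 2.7°, H = -42.40°: sin φ sin δ = -0.0297, cos φ cos δ cos H = 0.5724, so cos θ_z = 0.5427.
θ_z = arccos(0.5427) = 57.13°.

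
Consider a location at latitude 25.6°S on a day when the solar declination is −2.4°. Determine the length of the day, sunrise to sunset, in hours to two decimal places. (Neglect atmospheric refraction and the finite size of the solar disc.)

12.15 hours

The sunset hour angle satisfies cos H_s = −tan φ tan δ = -0.0201, giving H_s = 91.15°.
Day length = 2 H_s / 15° h⁻¹ = 182.30° / 15 = 12.153 h.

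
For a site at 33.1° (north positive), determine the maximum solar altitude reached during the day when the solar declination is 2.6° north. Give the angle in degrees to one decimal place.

59.5°

At local solar noon the hour angle is zero, so the elevation is 90° − |φ − δ| = 90° − |33.1° − (2.6°)| = 90° − 30.5° = 59.5°.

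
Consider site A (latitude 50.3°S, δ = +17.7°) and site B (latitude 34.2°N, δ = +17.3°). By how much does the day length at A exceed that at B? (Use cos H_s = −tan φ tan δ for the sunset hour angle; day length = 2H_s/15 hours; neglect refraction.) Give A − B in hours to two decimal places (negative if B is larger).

-4.64 h

A: H_s = arccos(−tan -50.3° · tan 17.7°) = 67.39°, so 2H_s/15 = 8.9853 h.
B: H_s = arccos(−tan 34.2° · tan 17.3°) = 102.22°, so 2H_s/15 = 13.6293 h.
A − B = 8.9853 − 13.6293 = -4.6440 h.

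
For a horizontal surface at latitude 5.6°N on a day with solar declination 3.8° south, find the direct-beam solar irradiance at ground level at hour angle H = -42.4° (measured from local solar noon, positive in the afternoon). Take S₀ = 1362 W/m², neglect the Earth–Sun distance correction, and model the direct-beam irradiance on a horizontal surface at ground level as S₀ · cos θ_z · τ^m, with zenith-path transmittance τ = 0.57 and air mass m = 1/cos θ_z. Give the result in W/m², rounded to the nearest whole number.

457 W/m²

cos θ_z = sin φ sin δ + cos φ cos δ cos H = (0.0976)(-0.0663) + (0.9952)(0.9978)(0.7385) = 0.7269.
Air mass m = 1/cos θ_z = 1/0.7269 = 1.376; τ^m = 0.57^1.376 = 0.4614.
Surface direct beam = 1362 × 0.7269 × 0.4614 = 456.80 W/m².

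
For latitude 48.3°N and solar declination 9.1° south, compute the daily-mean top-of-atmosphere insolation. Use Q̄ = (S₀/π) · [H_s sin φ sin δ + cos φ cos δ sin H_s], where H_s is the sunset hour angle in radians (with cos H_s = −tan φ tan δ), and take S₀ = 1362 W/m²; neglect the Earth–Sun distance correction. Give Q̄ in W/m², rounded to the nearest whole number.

209 W/m²

−tan φ tan δ = −(1.1224)(-0.1602) = 0.1798; H_s = arccos(0.1798) = 79.64°. In radians, H_s = 1.3900.
H_s sin φ sin δ = 1.3900 × 0.7466 × -0.1582 = -0.1642.
cos φ cos δ sin H_s = 0.6652 × 0.9874 × 0.9837 = 0.6461.
Q̄ = (1362/π) × (-0.1642 + 0.6461) = 433.54 × 0.4819 = 208.92 W/m².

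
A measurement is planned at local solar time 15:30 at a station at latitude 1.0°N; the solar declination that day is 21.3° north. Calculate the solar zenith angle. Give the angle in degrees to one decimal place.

Hour angle H = 15° × (15.5 − 12) = 52.50°.
With φ = 1.0°, δ = 21.3°, H = 52.50°: sin φ sin δ = 0.0063, cos φ cos δ cos H = 0.5671, so cos θ_z = 0.5734.
θ_z = arccos(0.5734) = 55.01°.

55.0°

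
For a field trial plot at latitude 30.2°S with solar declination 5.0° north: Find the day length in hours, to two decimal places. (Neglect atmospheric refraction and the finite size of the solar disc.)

11.61 hours

cos H_s = −tan(-30.2°) · tan(5.0°) = 0.0509, so H_s = arccos(0.0509) = 87.08°.
Day length = 2 H_s / 15° h⁻¹ = 174.16° / 15 = 11.611 h.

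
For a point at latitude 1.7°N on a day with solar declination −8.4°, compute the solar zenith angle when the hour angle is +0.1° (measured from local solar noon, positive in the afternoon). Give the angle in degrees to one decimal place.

10.1°

cos θ_z = sin(1.7°) sin(-8.4°) + cos(1.7°) cos(-8.4°) cos(0.10°) = -0.0043 + 0.9888 = 0.9845.
θ_z = arccos(0.9845) = 10.10°.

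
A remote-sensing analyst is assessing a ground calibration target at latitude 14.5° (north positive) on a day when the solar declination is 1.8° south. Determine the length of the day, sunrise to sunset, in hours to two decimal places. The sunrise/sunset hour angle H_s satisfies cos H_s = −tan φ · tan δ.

−tan φ tan δ = −(0.2586)(-0.0314) = 0.0081; H_s = arccos(0.0081) = 89.54°.
Day length = 2 H_s / 15° h⁻¹ = 179.08° / 15 = 11.939 h.

11.94 hours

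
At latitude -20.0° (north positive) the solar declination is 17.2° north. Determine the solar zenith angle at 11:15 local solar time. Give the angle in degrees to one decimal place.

Hour angle H = 15° × (11.25 − 12) = -11.25°.
cos θ_z = sin(-20.0°) sin(17.2°) + cos(-20.0°) cos(17.2°) cos(-11.25°) = -0.1011 + 0.8804 = 0.7793.
θ_z = arccos(0.7793) = 38.80°.

38.8°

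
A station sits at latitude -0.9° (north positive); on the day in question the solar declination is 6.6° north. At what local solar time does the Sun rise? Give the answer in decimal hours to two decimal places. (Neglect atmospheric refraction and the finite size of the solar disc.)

6.01 h

The sunset hour angle satisfies cos H_s = −tan φ tan δ = 0.0018, giving H_s = 89.90°.
Sunrise is at 12 − H_s/15 = 12 − 5.993 = 6.007 h local solar time.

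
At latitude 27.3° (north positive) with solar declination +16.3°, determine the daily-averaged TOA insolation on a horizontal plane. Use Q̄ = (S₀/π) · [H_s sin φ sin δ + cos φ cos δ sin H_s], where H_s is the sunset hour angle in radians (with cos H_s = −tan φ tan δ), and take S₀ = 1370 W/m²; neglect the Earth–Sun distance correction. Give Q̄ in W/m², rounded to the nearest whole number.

464 W/m²

The sunset hour angle satisfies cos H_s = −tan φ tan δ = -0.1509, giving H_s = 98.68°. In radians, H_s = 1.7223.
H_s sin φ sin δ = 1.7223 × 0.4586 × 0.2807 = 0.2217.
cos φ cos δ sin H_s = 0.8886 × 0.9598 × 0.9885 = 0.8431.
Q̄ = (1370/π) × (0.2217 + 0.8431) = 436.08 × 1.0648 = 464.34 W/m².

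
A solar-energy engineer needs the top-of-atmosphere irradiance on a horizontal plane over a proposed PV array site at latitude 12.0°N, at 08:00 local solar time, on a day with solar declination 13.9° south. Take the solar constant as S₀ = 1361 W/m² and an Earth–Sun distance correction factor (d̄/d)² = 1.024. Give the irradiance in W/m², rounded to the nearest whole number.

592 W/m²

Hour angle H = 15° × (8 − 12) = -60.00°.
With φ = 12.0°, δ = -13.9°, H = -60.00°: sin φ sin δ = -0.0499, cos φ cos δ cos H = 0.4748, so cos θ_z = 0.4249.
Top-of-atmosphere irradiance = S₀ (d̄/d)² cos θ_z = 1361 × 1.024 × 0.4249 = 592.17 W/m².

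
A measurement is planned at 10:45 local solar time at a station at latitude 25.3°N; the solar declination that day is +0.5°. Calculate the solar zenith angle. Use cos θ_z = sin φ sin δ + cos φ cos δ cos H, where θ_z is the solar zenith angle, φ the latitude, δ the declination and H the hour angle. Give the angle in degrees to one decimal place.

30.7°

Hour angle H = 15° × (10.75 − 12) = -18.75°.
cos θ_z = sin φ sin δ + cos φ cos δ cos H = (0.4274)(0.0087) + (0.9041)(1.0000)(0.9469) = 0.8598.
θ_z = arccos(0.8598) = 30.71°.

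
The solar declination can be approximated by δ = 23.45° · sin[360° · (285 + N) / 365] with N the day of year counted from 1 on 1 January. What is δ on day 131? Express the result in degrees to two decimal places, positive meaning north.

360 × (285 + 131) / 365 = 410.301°; sin(410.301°) = 0.7694.
δ = 23.45 × 0.7694 = 18.042° ≈ +18.04°.

+18.04°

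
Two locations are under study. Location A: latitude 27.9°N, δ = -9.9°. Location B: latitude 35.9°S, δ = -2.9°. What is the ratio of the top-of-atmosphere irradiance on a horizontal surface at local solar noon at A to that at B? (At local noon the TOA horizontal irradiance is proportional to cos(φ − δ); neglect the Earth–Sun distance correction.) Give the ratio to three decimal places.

A: cos θ_z = cos(27.9° − (-9.9°)) = 0.7902.
B: cos θ_z = cos(-35.9° − (-2.9°)) = 0.8387.
Ratio A/B = 0.7902 / 0.8387 = 0.9422.

0.942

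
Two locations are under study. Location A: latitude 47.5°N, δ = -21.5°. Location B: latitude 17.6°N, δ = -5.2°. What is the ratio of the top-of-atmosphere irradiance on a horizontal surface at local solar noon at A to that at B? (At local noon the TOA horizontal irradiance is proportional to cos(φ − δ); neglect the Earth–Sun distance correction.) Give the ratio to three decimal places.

A: cos θ_z = cos(47.5° − (-21.5°)) = 0.3584.
B: cos θ_z = cos(17.6° − (-5.2°)) = 0.9219.
Ratio A/B = 0.3584 / 0.9219 = 0.3888.

0.389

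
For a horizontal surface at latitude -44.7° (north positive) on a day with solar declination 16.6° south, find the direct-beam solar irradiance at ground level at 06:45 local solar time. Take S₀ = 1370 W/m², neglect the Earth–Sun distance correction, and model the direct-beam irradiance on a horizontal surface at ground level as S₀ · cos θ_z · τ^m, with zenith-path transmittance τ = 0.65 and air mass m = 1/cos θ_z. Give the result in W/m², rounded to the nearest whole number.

126 W/m²

Hour angle H = 15° × (6.75 − 12) = -78.75°.
With φ = -44.7°, δ = -16.6°, H = -78.75°: sin φ sin δ = 0.2010, cos φ cos δ cos H = 0.1329, so cos θ_z = 0.3339.
Air mass m = 1/cos θ_z = 1/0.3339 = 2.995; τ^m = 0.65^2.995 = 0.2752.
Surface direct beam = 1370 × 0.3339 × 0.2752 = 125.89 W/m².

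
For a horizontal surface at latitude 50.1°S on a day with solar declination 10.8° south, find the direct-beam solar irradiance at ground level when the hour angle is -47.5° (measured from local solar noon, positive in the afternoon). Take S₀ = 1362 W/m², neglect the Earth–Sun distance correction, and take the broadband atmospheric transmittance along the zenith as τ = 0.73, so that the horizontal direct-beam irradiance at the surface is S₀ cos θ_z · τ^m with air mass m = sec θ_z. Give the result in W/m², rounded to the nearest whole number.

cos θ_z = sin(-50.1°) sin(-10.8°) + cos(-50.1°) cos(-10.8°) cos(-47.50°) = 0.1438 + 0.4257 = 0.5695.
Air mass m = 1/cos θ_z = 1/0.5695 = 1.756; τ^m = 0.73^1.756 = 0.5754.
Surface direct beam = 1362 × 0.5695 × 0.5754 = 446.31 W/m².

446 W/m²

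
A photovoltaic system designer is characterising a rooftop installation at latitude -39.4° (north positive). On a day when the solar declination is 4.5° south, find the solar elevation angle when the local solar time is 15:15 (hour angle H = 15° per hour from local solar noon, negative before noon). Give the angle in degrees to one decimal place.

Hour angle H = 15° × (15.25 − 12) = 48.75°.
cos θ_z = sin(-39.4°) sin(-4.5°) + cos(-39.4°) cos(-4.5°) cos(48.75°) = 0.0498 + 0.5079 = 0.5577.
θ_z = arccos(0.5577) = 56.10°, so the elevation is 90° − 56.10° = 33.90°.

33.9°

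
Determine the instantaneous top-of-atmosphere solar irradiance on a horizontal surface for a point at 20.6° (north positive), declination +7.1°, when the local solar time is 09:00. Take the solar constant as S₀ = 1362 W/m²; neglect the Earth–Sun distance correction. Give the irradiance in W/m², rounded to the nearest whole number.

954 W/m²

Hour angle H = 15° × (9 − 12) = -45.00°.
cos θ_z = sin(20.6°) sin(7.1°) + cos(20.6°) cos(7.1°) cos(-45.00°) = 0.0435 + 0.6568 = 0.7003.
Top-of-atmosphere irradiance = S₀ cos θ_z = 1362 × 0.7003 = 953.81 W/m².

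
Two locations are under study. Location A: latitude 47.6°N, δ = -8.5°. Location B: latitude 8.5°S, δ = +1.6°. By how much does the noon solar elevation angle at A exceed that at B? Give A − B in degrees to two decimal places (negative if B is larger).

A: 90° − |47.6 − (-8.5)| = 33.90°.
B: 90° − |-8.5 − (1.6)| = 79.90°.
A − B = 33.90 − 79.90 = -46.00°.

-46.00°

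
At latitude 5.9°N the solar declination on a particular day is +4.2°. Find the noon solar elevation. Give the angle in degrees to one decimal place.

88.3°

At local solar noon the hour angle is zero, so the elevation is 90° − |φ − δ| = 90° − |5.9° − (4.2°)| = 90° − 1.7° = 88.3°.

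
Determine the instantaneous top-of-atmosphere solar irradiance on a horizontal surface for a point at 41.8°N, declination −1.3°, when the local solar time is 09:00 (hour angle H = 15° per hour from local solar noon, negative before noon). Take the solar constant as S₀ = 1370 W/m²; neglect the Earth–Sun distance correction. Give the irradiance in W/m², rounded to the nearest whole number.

Hour angle H = 15° × (9 − 12) = -45.00°.
cos θ_z = sin(41.8°) sin(-1.3°) + cos(41.8°) cos(-1.3°) cos(-45.00°) = -0.0151 + 0.5270 = 0.5119.
Top-of-atmosphere irradiance = S₀ cos θ_z = 1370 × 0.5119 = 701.30 W/m².

701 W/m²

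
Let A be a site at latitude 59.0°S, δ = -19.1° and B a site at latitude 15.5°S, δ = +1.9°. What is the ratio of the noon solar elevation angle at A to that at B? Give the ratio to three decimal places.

0.690

A: 90° − |-59.0 − (-19.1)| = 50.10°.
B: 90° − |-15.5 − (1.9)| = 72.60°.
Ratio A/B = 50.1000 / 72.6000 = 0.6901.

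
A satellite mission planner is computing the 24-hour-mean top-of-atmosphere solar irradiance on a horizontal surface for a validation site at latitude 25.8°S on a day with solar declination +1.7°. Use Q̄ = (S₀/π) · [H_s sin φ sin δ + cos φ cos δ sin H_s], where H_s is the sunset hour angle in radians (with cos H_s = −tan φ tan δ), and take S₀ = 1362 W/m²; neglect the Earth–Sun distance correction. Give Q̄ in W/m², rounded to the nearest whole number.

381 W/m²

−tan φ tan δ = −(-0.4834)(0.0297) = 0.0144; H_s = arccos(0.0144) = 89.17°. In radians, H_s = 1.5563.
H_s sin φ sin δ = 1.5563 × -0.4352 × 0.0297 = -0.0201.
cos φ cos δ sin H_s = 0.9003 × 0.9996 × 0.9999 = 0.8998.
Q̄ = (1362/π) × (-0.0201 + 0.8998) = 433.54 × 0.8797 = 381.39 W/m².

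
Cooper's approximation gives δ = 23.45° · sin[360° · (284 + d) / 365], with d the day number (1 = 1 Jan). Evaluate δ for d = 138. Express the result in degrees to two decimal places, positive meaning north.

360 × (284 + 138) / 365 = 416.219°; sin(416.219°) = 0.8312.
δ = 23.45 × 0.8312 = 19.492° ≈ +19.49°.

+19.49°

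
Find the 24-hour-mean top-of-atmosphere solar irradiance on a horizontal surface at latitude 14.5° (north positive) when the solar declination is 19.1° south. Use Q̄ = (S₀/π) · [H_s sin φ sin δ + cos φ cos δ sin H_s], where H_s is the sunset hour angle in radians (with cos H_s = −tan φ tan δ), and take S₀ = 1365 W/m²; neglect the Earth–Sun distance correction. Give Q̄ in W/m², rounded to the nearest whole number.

343 W/m²

−tan φ tan δ = −(0.2586)(-0.3463) = 0.0896; H_s = arccos(0.0896) = 84.86°. In radians, H_s = 1.4811.
H_s sin φ sin δ = 1.4811 × 0.2504 × -0.3272 = -0.1213.
cos φ cos δ sin H_s = 0.9681 × 0.9449 × 0.9960 = 0.9111.
Q̄ = (1365/π) × (-0.1213 + 0.9111) = 434.49 × 0.7898 = 343.16 W/m².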